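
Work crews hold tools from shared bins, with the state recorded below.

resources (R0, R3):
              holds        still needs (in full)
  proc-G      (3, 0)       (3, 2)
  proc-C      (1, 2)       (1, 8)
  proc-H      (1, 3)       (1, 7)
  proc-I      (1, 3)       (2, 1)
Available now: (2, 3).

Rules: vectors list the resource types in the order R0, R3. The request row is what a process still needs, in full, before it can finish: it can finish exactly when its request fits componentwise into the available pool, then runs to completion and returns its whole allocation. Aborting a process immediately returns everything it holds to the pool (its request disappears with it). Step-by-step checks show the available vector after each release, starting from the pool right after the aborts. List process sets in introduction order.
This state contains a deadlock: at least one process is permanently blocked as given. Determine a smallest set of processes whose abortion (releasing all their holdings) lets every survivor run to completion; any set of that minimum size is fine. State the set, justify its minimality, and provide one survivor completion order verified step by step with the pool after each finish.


Minimum abort set: proc-H.
Key observation: no ordering could ever have run proc-C before the abort of proc-H; with (1, 3) back in the pool it fits at step 2.
Why nothing smaller works: aborting no one leaves the state deadlocked as given.
Survivors finish in the order: proc-I, proc-C, proc-G. Check, step by step (pool after the aborts first):
  pool = (3, 6)
  proc-I needs (2, 1) <= (3, 6) -> finishes; pool += (1, 3) = (4, 9)
  proc-C needs (1, 8) <= (4, 9) -> finishes; pool += (1, 2) = (5, 11)
  proc-G needs (3, 2) <= (5, 11) -> finishes; pool += (3, 0) = (8, 11)


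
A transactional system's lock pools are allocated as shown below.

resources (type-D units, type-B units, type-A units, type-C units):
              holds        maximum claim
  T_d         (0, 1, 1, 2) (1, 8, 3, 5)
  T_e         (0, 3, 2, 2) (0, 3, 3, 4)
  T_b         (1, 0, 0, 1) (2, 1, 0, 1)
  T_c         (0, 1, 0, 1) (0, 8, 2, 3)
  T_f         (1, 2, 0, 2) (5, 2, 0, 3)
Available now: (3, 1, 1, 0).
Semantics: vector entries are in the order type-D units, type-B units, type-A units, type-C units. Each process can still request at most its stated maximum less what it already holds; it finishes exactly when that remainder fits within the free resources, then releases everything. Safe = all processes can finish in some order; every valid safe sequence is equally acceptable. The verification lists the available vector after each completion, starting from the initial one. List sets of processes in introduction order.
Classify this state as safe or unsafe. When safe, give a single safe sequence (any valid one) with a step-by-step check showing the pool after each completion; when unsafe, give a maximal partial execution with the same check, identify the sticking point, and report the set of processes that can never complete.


UNSAFE.
Key observation: the pool after T_b, T_f, T_e is (5, 6, 3, 5); every surviving request exceeds it in type-B units, so progress ends there.
The run T_b, T_f, T_e cannot be extended any further. Verifying each step:
  pool = (3, 1, 1, 0)
  T_b: need (1, 1, 0, 0) fits (3, 1, 1, 0); releases (1, 0, 0, 1), pool now (4, 1, 1, 1)
  T_f: need (4, 0, 0, 1) fits (4, 1, 1, 1); releases (1, 2, 0, 2), pool now (5, 3, 1, 3)
  T_e: need (0, 0, 1, 2) fits (5, 3, 1, 3); releases (0, 3, 2, 2), pool now (5, 6, 3, 5)
  T_d cannot run: need (1, 7, 2, 3) vs free (5, 6, 3, 5) (insufficient type-B units)
  T_c cannot run: need (0, 7, 2, 2) vs free (5, 6, 3, 5) (insufficient type-B units)
Permanently blocked: T_d and T_c.


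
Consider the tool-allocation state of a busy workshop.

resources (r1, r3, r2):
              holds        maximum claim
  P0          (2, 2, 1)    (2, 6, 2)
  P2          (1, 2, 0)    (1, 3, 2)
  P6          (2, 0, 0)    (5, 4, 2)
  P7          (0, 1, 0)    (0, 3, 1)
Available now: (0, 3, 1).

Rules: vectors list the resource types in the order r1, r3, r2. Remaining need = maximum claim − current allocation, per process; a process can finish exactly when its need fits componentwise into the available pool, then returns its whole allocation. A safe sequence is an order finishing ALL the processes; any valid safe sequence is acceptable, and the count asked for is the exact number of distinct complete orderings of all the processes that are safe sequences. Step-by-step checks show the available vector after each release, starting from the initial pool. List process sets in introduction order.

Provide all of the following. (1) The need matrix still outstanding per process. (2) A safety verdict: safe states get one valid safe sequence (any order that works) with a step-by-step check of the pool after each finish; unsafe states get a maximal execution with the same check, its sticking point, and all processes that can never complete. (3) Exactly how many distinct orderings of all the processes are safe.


(1) Remaining need (order r1, r3, r2):
  P0: (0, 4, 1)
  P2: (0, 1, 2)
  P6: (3, 4, 2)
  P7: (0, 2, 1)
(2) The state is SAFE; one workable sequence: P7, P0, P2, P6.
Key observation: at P7 the run first touches a limit — (0, 2, 1) against (0, 3, 1), exact on a resource it actually requests.
Check, step by step:
  pool = (0, 3, 1)
  run P7 (needs (0, 2, 1), free (0, 3, 1)); after release of (0, 1, 0) the pool is (0, 4, 1)
  run P0 (needs (0, 4, 1), free (0, 4, 1)); after release of (2, 2, 1) the pool is (2, 6, 2)
  run P2 (needs (0, 1, 2), free (2, 6, 2)); after release of (1, 2, 0) the pool is (3, 8, 2)
  run P6 (needs (3, 4, 2), free (3, 8, 2)); after release of (2, 0, 0) the pool is (5, 8, 2)
(3) The exact count: 1 of the possible complete orderings is a safe sequence.


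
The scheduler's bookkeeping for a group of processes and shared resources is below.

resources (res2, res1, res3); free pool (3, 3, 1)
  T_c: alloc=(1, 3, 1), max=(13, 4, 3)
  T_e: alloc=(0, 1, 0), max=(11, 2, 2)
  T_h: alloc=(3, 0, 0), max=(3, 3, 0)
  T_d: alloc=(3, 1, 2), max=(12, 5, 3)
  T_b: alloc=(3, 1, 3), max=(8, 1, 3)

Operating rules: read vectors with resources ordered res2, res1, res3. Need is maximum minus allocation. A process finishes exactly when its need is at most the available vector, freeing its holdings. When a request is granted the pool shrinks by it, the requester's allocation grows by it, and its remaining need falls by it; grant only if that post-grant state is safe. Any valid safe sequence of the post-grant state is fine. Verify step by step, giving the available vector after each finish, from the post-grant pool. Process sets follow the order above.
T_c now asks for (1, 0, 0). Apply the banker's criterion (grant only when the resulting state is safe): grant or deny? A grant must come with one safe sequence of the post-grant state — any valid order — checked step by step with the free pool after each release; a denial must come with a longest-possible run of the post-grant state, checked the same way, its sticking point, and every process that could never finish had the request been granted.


DENY: after the grant no complete ordering would exist.
Key observation: the wall is res2: completing T_h, T_b brings the pool only to (8, 4, 4), and all the rest need more.
After a pretend grant, a maximal execution: T_h, T_b — then nothing else fits. Walking it through:
  pool = (2, 3, 1)
  T_h: need (0, 3, 0) fits (2, 3, 1); releases (3, 0, 0), pool now (5, 3, 1)
  T_b: need (5, 0, 0) fits (5, 3, 1); releases (3, 1, 3), pool now (8, 4, 4)
  T_c still needs (11, 1, 2) but only (8, 4, 4) is free — short on res2
  T_e still needs (11, 1, 2) but only (8, 4, 4) is free — short on res2
  T_d still needs (9, 4, 1) but only (8, 4, 4) is free — short on res2
Processes that could never finish after the grant: T_c, T_e and T_d.


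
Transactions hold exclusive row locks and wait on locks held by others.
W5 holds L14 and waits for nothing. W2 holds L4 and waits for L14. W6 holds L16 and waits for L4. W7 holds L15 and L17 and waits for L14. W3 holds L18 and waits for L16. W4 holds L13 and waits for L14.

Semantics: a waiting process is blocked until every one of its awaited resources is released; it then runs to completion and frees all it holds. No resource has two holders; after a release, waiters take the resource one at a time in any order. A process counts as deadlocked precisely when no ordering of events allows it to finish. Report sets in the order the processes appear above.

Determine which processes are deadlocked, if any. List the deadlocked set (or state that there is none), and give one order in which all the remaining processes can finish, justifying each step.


Nothing here is deadlocked.
Key observation: every chain of waits terminates; starting from the processes that wait on nothing, all the rest unlock in turn.
One completion order for the rest: W5, W2, W4, W7, W6, W3.
Verifying each step:
  W5 waits on nothing -> runs at once and releases L14
  W2 waits on L14 — all released -> runs and releases L4
  W4 waits on L14 — all released -> runs and releases L13
  W7 waits on L14 — all released -> runs and releases L15 and L17
  W6 waits on L4 — all released -> runs and releases L16
  W3 waits on L16 — all released -> runs and releases L18


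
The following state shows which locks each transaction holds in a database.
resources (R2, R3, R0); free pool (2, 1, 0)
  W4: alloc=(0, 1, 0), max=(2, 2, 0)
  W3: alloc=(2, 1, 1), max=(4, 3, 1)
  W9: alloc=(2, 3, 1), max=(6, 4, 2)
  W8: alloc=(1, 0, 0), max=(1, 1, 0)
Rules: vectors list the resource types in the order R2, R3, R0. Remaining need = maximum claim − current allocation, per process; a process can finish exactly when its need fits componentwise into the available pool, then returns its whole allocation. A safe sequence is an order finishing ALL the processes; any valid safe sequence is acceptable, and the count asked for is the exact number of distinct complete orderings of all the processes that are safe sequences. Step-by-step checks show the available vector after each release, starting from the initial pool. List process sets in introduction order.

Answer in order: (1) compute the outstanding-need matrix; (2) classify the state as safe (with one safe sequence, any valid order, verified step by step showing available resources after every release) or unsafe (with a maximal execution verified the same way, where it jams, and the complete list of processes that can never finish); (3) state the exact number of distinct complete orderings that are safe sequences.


(1) Need matrix, components ordered R2, R3, R0:
  W4: (2, 1, 0)
  W3: (2, 2, 0)
  W9: (4, 1, 1)
  W8: (0, 1, 0)
(2) SAFE. One safe sequence: W8, W4, W3, W9.
Key observation: W8 is the earliest step where a requested resource binds exactly: need (0, 1, 0), pool (2, 1, 0) at its turn.
Step-by-step check:
  pool = (2, 1, 0)
  W8: need (0, 1, 0) fits (2, 1, 0); releases (1, 0, 0), pool now (3, 1, 0)
  W4: need (2, 1, 0) fits (3, 1, 0); releases (0, 1, 0), pool now (3, 2, 0)
  W3: need (2, 2, 0) fits (3, 2, 0); releases (2, 1, 1), pool now (5, 3, 1)
  W9: need (4, 1, 1) fits (5, 3, 1); releases (2, 3, 1), pool now (7, 6, 2)
(3) Exactly 4 of the possible complete orderings are safe sequences.


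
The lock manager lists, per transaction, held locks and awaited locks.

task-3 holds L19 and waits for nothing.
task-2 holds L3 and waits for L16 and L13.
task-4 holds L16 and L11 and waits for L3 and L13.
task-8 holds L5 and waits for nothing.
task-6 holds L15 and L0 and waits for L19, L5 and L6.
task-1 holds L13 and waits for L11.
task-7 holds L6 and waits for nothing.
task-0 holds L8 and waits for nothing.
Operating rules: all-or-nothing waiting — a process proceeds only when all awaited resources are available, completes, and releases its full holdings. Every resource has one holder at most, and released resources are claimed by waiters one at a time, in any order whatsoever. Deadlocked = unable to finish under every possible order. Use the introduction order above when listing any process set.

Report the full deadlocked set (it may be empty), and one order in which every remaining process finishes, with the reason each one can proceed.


Deadlocked set: task-2, task-4 and task-1.
Key observation: task-2 -> task-4 -> task-2 is a circular wait — nothing in it can go first; task-1 is caught in further circular waits.
A valid finishing order for the others: task-7, task-3, task-8, task-6, task-0.
Check, step by step:
  run task-7 (it waits on nothing); releases L6
  run task-3 (it waits on nothing); releases L19
  run task-8 (it waits on nothing); releases L5
  run task-6 (all its waits — L19, L5 and L6 — are resolved); releases L15 and L0
  run task-0 (it waits on nothing); releases L8


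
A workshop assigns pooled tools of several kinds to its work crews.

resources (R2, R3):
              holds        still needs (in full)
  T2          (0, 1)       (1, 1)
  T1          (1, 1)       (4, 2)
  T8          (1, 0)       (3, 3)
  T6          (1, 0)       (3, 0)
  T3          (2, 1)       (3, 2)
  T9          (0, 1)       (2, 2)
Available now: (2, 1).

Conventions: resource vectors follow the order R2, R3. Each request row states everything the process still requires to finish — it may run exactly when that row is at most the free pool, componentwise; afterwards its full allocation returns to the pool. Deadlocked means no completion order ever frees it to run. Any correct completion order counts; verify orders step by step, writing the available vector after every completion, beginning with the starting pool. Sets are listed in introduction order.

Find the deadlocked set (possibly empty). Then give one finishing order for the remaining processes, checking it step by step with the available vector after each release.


Deadlocked: T1, T8, T6 and T3.
Key observation: after T2, T9 complete, (2, 3) is the best the pool ever gets, yet each leftover process wants more R2.
A valid finishing order for the others: T2, T9. Check, step by step:
  pool = (2, 1)
  run T2 (needs (1, 1), free (2, 1)); after release of (0, 1) the pool is (2, 2)
  run T9 (needs (2, 2), free (2, 2)); after release of (0, 1) the pool is (2, 3)
The stuck group stays short no matter what:
  blocked: T1 wants (4, 2), pool (2, 3) — not enough R2
  blocked: T8 wants (3, 3), pool (2, 3) — not enough R2
  blocked: T6 wants (3, 0), pool (2, 3) — not enough R2
  blocked: T3 wants (3, 2), pool (2, 3) — not enough R2


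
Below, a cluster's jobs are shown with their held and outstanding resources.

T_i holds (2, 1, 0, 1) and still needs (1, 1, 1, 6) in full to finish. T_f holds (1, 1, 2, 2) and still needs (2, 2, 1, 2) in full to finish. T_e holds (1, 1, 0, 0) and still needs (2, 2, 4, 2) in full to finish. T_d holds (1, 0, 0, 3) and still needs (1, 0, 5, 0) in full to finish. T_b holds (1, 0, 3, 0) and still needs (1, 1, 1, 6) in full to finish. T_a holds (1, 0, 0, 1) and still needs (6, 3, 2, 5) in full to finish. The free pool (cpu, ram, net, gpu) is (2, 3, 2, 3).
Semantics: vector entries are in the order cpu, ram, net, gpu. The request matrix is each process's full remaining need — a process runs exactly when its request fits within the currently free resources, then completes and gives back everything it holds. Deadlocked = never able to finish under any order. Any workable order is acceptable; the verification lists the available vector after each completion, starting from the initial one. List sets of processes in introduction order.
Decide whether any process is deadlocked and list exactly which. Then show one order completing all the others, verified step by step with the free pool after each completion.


Deadlocked: T_i, T_d, T_b and T_a.
Key observation: after T_f, T_e the pool peaks at (4, 5, 4, 5), and each blocked process is short somewhere: T_i on gpu; T_d on net; T_b on gpu; T_a on cpu.
The rest can finish in the order T_f, T_e. Verifying each step:
  pool = (2, 3, 2, 3)
  T_f needs (2, 2, 1, 2) <= (2, 3, 2, 3) -> finishes; pool += (1, 1, 2, 2) = (3, 4, 4, 5)
  T_e needs (2, 2, 4, 2) <= (3, 4, 4, 5) -> finishes; pool += (1, 1, 0, 0) = (4, 5, 4, 5)
The blocked processes can never fit:
  blocked: T_i wants (1, 1, 1, 6), pool (4, 5, 4, 5) — not enough gpu
  blocked: T_d wants (1, 0, 5, 0), pool (4, 5, 4, 5) — not enough net
  blocked: T_b wants (1, 1, 1, 6), pool (4, 5, 4, 5) — not enough gpu
  blocked: T_a wants (6, 3, 2, 5), pool (4, 5, 4, 5) — not enough cpu


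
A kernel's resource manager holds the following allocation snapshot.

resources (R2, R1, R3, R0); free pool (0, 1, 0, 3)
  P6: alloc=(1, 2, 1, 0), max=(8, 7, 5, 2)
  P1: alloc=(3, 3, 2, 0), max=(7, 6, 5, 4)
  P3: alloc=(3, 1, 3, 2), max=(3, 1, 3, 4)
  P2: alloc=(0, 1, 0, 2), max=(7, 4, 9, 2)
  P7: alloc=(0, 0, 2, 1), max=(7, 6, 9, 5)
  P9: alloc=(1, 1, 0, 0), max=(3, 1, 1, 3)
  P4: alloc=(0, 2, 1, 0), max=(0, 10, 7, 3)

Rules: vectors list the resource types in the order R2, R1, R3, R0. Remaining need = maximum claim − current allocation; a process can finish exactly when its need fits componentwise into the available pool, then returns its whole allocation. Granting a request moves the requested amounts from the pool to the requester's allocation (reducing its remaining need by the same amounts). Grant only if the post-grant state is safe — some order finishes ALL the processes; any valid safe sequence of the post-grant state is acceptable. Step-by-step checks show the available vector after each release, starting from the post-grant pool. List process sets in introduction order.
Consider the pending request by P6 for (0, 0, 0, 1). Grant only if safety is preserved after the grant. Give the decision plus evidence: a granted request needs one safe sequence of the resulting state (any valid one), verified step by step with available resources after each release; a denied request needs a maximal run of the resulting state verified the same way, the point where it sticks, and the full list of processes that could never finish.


GRANT — the state after the grant stays safe, e.g. via P3, P9, P1, P6, P4, P7, P2.
Key observation: with (0, 1, 0, 2) left after the transfer, P3 can run at once — the state stays safe.
Verifying the post-grant state step by step:
  pool = (0, 1, 0, 2)
  P3: need (0, 0, 0, 2) fits (0, 1, 0, 2); releases (3, 1, 3, 2), pool now (3, 2, 3, 4)
  P9: need (2, 0, 1, 3) fits (3, 2, 3, 4); releases (1, 1, 0, 0), pool now (4, 3, 3, 4)
  P1: need (4, 3, 3, 4) fits (4, 3, 3, 4); releases (3, 3, 2, 0), pool now (7, 6, 5, 4)
  P6: need (7, 5, 4, 1) fits (7, 6, 5, 4); releases (1, 2, 1, 1), pool now (8, 8, 6, 5)
  P4: need (0, 8, 6, 3) fits (8, 8, 6, 5); releases (0, 2, 1, 0), pool now (8, 10, 7, 5)
  P7: need (7, 6, 7, 4) fits (8, 10, 7, 5); releases (0, 0, 2, 1), pool now (8, 10, 9, 6)
  P2: need (7, 3, 9, 0) fits (8, 10, 9, 6); releases (0, 1, 0, 2), pool now (8, 11, 9, 8)


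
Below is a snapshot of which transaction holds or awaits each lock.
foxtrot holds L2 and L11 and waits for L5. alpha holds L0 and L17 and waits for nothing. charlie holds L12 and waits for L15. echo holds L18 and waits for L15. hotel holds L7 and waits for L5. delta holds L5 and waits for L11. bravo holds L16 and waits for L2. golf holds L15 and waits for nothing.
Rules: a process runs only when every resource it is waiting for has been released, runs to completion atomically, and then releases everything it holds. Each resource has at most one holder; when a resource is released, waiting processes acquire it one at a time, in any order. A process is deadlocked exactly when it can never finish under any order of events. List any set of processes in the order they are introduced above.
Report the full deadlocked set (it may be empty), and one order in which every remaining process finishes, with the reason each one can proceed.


Deadlocked set: foxtrot, hotel, delta and bravo.
Key observation: the cycle foxtrot -> delta -> foxtrot can never break — each member waits on the next; hotel and bravo wait into the deadlock from upstream.
A valid finishing order for the others: golf, charlie, alpha, echo.
Check, step by step:
  golf waits on nothing -> runs at once and releases L15
  run charlie (all its waits — L15 — are resolved); releases L12
  alpha waits on nothing -> runs at once and releases L0 and L17
  run echo (all its waits — L15 — are resolved); releases L18


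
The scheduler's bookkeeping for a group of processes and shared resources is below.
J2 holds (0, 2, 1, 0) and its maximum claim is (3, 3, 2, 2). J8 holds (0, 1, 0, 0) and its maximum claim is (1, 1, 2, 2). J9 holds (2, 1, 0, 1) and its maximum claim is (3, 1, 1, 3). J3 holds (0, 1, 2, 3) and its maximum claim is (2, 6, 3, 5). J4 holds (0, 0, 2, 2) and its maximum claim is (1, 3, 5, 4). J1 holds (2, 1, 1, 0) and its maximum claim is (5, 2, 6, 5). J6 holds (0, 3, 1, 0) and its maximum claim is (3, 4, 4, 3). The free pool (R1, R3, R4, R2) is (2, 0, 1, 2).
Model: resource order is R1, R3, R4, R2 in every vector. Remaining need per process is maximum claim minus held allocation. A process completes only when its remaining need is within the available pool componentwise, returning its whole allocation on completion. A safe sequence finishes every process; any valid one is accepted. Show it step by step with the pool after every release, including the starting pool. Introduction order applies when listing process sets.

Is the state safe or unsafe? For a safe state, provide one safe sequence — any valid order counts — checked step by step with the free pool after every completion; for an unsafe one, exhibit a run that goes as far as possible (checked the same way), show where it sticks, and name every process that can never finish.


UNSAFE.
Key observation: after J9, J2, J8 the pool peaks at (4, 4, 2, 3), and each blocked process is short somewhere: J3 on R3; J4 on R4; J1 on R4, R2; J6 on R4.
Going as far as possible: J9, J2, J8; after that, nothing fits. Verifying each step:
  pool = (2, 0, 1, 2)
  J9 needs (1, 0, 1, 2) <= (2, 0, 1, 2) -> finishes; pool += (2, 1, 0, 1) = (4, 1, 1, 3)
  J2 needs (3, 1, 1, 2) <= (4, 1, 1, 3) -> finishes; pool += (0, 2, 1, 0) = (4, 3, 2, 3)
  J8 needs (1, 0, 2, 2) <= (4, 3, 2, 3) -> finishes; pool += (0, 1, 0, 0) = (4, 4, 2, 3)
  J3 cannot run: need (2, 5, 1, 2) vs free (4, 4, 2, 3) (insufficient R3)
  J4 cannot run: need (1, 3, 3, 2) vs free (4, 4, 2, 3) (insufficient R4)
  J1 cannot run: need (3, 1, 5, 5) vs free (4, 4, 2, 3) (insufficient R4 and R2)
  J6 cannot run: need (3, 1, 3, 3) vs free (4, 4, 2, 3) (insufficient R4)
Processes that can never finish: J3, J4, J1 and J6.


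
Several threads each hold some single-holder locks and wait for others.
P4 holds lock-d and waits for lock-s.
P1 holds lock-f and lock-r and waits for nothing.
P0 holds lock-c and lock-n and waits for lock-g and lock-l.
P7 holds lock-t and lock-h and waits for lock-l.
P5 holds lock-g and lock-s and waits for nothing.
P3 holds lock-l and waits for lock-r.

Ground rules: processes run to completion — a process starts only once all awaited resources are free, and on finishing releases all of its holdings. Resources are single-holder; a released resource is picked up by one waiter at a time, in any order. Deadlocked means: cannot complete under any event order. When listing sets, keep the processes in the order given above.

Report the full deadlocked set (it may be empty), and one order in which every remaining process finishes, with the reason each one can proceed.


Nothing here is deadlocked.
Key observation: the wait relation is loop-free; peeling off processes with no waits unwinds the whole state.
One completion order for the rest: P5, P1, P3, P0, P4, P7.
Walking it through:
  P5: no waits; runs immediately, freeing lock-g and lock-s
  P1: no waits; runs immediately, freeing lock-f and lock-r
  run P3 (all its waits — lock-r — are resolved); releases lock-l
  run P0 (all its waits — lock-g and lock-l — are resolved); releases lock-c and lock-n
  run P4 (all its waits — lock-s — are resolved); releases lock-d
  run P7 (all its waits — lock-l — are resolved); releases lock-t and lock-h


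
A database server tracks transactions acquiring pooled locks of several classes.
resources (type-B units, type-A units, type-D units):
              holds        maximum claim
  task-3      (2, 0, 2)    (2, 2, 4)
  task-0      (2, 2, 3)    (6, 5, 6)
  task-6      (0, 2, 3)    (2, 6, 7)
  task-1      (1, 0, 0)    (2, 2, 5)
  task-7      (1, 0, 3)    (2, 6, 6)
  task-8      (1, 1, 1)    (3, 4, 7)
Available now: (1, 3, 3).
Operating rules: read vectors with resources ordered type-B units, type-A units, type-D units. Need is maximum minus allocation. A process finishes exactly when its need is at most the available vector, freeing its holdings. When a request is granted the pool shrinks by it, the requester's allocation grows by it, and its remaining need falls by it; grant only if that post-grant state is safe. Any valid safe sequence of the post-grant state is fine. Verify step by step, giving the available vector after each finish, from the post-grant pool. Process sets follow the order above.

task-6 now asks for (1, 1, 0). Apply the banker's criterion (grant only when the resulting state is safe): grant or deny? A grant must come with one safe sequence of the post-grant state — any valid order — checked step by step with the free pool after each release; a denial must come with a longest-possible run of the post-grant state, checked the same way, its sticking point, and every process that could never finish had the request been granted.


DENY. Granting would leave the state unsafe.
Key observation: after task-3, task-1 complete, (3, 2, 5) is the best the pool ever gets, yet each leftover process wants more type-A units.
Pretend the grant happened; the run task-3, task-1 goes as far as possible. Verifying each step:
  pool = (0, 2, 3)
  task-3 needs (0, 2, 2) <= (0, 2, 3) -> finishes; pool += (2, 0, 2) = (2, 2, 5)
  task-1 needs (1, 2, 5) <= (2, 2, 5) -> finishes; pool += (1, 0, 0) = (3, 2, 5)
  task-0 still needs (4, 3, 3) but only (3, 2, 5) is free — short on type-B units and type-A units
  task-6 still needs (1, 3, 4) but only (3, 2, 5) is free — short on type-A units
  task-7 still needs (1, 6, 3) but only (3, 2, 5) is free — short on type-A units
  task-8 still needs (2, 3, 6) but only (3, 2, 5) is free — short on type-A units and type-D units
Had the request been granted, task-0, task-6, task-7 and task-8 could never finish.


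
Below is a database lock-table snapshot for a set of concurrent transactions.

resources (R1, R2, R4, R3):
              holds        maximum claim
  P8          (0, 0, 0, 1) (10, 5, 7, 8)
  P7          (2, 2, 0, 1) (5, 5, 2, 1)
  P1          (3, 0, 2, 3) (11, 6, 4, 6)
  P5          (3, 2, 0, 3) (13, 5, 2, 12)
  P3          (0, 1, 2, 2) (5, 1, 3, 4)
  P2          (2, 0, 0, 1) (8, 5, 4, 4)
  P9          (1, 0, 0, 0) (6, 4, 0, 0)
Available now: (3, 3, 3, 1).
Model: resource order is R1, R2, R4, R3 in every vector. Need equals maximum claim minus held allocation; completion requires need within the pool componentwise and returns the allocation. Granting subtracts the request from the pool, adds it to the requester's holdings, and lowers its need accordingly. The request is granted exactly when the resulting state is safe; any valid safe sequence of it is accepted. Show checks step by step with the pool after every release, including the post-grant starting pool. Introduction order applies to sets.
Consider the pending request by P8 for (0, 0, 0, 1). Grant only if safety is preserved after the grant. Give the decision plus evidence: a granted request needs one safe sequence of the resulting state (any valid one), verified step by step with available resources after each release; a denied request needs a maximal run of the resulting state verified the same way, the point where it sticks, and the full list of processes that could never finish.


DENY — the pretend-granted state is unsafe.
Key observation: no order helps: past P7, P9, the free pool tops out at (6, 5, 3, 1), below what each blocked process needs in R3.
Pretend the grant happened; the run P7, P9 goes as far as possible. Verifying each step:
  pool = (3, 3, 3, 0)
  P7 needs (3, 3, 2, 0) <= (3, 3, 3, 0) -> finishes; pool += (2, 2, 0, 1) = (5, 5, 3, 1)
  P9 needs (5, 4, 0, 0) <= (5, 5, 3, 1) -> finishes; pool += (1, 0, 0, 0) = (6, 5, 3, 1)
  blocked: P8 wants (10, 5, 7, 6), pool (6, 5, 3, 1) — not enough R1, R4 and R3
  blocked: P1 wants (8, 6, 2, 3), pool (6, 5, 3, 1) — not enough R1, R2 and R3
  blocked: P5 wants (10, 3, 2, 9), pool (6, 5, 3, 1) — not enough R1 and R3
  blocked: P3 wants (5, 0, 1, 2), pool (6, 5, 3, 1) — not enough R3
  blocked: P2 wants (6, 5, 4, 3), pool (6, 5, 3, 1) — not enough R4 and R3
Processes that could never finish after the grant: P8, P1, P5, P3 and P2.


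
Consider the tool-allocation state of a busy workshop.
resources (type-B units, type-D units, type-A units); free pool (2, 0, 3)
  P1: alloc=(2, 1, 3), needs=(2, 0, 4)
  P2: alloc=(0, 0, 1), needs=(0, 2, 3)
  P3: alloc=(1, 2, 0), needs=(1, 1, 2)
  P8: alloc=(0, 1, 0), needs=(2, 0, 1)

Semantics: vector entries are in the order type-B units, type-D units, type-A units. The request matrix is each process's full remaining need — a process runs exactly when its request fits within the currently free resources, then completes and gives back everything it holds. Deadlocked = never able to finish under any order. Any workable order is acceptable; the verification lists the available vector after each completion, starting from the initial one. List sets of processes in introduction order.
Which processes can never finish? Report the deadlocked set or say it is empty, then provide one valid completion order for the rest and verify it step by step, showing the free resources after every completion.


The deadlocked set is empty.
Key observation: P8 leads a chain of completions in which each release enables another process.
One completion order for the rest: P8, P3, P2, P1. Verifying each step:
  pool = (2, 0, 3)
  P8: need (2, 0, 1) fits (2, 0, 3); releases (0, 1, 0), pool now (2, 1, 3)
  P3: need (1, 1, 2) fits (2, 1, 3); releases (1, 2, 0), pool now (3, 3, 3)
  P2: need (0, 2, 3) fits (3, 3, 3); releases (0, 0, 1), pool now (3, 3, 4)
  P1: need (2, 0, 4) fits (3, 3, 4); releases (2, 1, 3), pool now (5, 4, 7)


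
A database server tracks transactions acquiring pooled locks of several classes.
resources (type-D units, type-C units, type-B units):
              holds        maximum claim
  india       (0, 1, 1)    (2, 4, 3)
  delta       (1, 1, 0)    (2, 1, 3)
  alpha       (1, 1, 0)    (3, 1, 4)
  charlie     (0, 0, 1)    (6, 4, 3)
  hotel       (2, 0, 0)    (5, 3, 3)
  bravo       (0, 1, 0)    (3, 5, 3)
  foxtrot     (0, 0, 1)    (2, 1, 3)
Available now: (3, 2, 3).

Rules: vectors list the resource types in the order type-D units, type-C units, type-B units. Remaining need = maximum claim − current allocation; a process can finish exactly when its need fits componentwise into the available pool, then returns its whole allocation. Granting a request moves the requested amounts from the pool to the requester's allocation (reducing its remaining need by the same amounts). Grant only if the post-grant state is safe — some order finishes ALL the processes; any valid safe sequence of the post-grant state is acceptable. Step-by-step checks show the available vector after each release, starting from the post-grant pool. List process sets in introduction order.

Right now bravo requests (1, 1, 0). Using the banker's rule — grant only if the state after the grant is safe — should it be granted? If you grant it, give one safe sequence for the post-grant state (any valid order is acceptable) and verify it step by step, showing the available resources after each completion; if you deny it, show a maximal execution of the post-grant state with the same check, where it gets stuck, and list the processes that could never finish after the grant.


GRANT — the state after the grant stays safe, e.g. via foxtrot, alpha, delta, hotel, bravo, charlie, india.
Key observation: even at the reduced pool (2, 1, 3), foxtrot fits immediately, so safety survives the grant.
Step-by-step check of the post-grant state:
  pool = (2, 1, 3)
  foxtrot needs (2, 1, 2) <= (2, 1, 3) -> finishes; pool += (0, 0, 1) = (2, 1, 4)
  alpha needs (2, 0, 4) <= (2, 1, 4) -> finishes; pool += (1, 1, 0) = (3, 2, 4)
  delta needs (1, 0, 3) <= (3, 2, 4) -> finishes; pool += (1, 1, 0) = (4, 3, 4)
  hotel needs (3, 3, 3) <= (4, 3, 4) -> finishes; pool += (2, 0, 0) = (6, 3, 4)
  bravo needs (2, 3, 3) <= (6, 3, 4) -> finishes; pool += (1, 2, 0) = (7, 5, 4)
  charlie needs (6, 4, 2) <= (7, 5, 4) -> finishes; pool += (0, 0, 1) = (7, 5, 5)
  india needs (2, 3, 2) <= (7, 5, 5) -> finishes; pool += (0, 1, 1) = (7, 6, 6)


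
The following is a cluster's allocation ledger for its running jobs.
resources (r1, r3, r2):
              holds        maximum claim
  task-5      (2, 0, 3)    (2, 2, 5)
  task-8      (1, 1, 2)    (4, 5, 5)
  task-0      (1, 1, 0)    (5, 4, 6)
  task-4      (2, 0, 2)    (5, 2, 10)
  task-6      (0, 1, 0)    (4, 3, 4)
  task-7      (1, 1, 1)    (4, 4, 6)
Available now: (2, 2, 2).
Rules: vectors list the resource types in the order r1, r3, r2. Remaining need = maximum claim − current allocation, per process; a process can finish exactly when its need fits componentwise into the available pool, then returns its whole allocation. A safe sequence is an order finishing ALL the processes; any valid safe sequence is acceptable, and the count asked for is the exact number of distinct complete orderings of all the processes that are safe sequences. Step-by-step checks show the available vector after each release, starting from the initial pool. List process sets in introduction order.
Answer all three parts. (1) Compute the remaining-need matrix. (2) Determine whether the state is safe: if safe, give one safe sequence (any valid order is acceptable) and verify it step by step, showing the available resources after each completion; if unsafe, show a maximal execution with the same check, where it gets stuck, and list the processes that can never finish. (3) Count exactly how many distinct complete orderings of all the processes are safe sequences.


(1) Need matrix, components ordered r1, r3, r2:
  task-5: (0, 2, 2)
  task-8: (3, 4, 3)
  task-0: (4, 3, 6)
  task-4: (3, 2, 8)
  task-6: (4, 2, 4)
  task-7: (3, 3, 5)
(2) The state is SAFE; one workable sequence: task-5, task-6, task-7, task-8, task-0, task-4.
Key observation: at task-5 the run first touches a limit — (0, 2, 2) against (2, 2, 2), exact on a resource it actually requests.
Step-by-step check:
  pool = (2, 2, 2)
  run task-5 (needs (0, 2, 2), free (2, 2, 2)); after release of (2, 0, 3) the pool is (4, 2, 5)
  run task-6 (needs (4, 2, 4), free (4, 2, 5)); after release of (0, 1, 0) the pool is (4, 3, 5)
  run task-7 (needs (3, 3, 5), free (4, 3, 5)); after release of (1, 1, 1) the pool is (5, 4, 6)
  run task-8 (needs (3, 4, 3), free (5, 4, 6)); after release of (1, 1, 2) the pool is (6, 5, 8)
  run task-0 (needs (4, 3, 6), free (6, 5, 8)); after release of (1, 1, 0) the pool is (7, 6, 8)
  run task-4 (needs (3, 2, 8), free (7, 6, 8)); after release of (2, 0, 2) the pool is (9, 6, 10)
(3) The exact count: 3 of the possible complete orderings are safe sequences.


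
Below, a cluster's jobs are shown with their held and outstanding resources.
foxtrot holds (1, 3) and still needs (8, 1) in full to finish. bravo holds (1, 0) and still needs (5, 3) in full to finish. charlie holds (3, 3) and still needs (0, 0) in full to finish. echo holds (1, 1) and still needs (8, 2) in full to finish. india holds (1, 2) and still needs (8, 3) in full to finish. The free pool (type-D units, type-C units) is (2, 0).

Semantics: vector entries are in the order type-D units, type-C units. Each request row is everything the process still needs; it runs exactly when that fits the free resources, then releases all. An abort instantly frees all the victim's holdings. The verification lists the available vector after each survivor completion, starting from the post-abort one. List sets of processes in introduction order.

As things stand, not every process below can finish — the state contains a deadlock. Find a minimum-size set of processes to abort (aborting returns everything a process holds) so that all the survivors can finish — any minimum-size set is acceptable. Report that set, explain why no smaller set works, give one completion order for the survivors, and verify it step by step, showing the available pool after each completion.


Abort echo and india.
Key observation: the returned (2, 3) from echo and india is what brings foxtrot — unrunnable before, under any order — into play at step 3.
Why nothing smaller works — every single abort fails: foxtrot alone leaves echo blocked (short on type-D units); bravo alone leaves foxtrot blocked (short on type-D units); charlie alone leaves foxtrot blocked (short on type-D units); echo alone leaves foxtrot blocked (short on type-D units); india alone leaves foxtrot blocked (short on type-D units).
One survivor order: charlie, bravo, foxtrot. Verifying each step (post-abort pool first):
  pool = (4, 3)
  run charlie (needs (0, 0), free (4, 3)); after release of (3, 3) the pool is (7, 6)
  run bravo (needs (5, 3), free (7, 6)); after release of (1, 0) the pool is (8, 6)
  run foxtrot (needs (8, 1), free (8, 6)); after release of (1, 3) the pool is (9, 9)


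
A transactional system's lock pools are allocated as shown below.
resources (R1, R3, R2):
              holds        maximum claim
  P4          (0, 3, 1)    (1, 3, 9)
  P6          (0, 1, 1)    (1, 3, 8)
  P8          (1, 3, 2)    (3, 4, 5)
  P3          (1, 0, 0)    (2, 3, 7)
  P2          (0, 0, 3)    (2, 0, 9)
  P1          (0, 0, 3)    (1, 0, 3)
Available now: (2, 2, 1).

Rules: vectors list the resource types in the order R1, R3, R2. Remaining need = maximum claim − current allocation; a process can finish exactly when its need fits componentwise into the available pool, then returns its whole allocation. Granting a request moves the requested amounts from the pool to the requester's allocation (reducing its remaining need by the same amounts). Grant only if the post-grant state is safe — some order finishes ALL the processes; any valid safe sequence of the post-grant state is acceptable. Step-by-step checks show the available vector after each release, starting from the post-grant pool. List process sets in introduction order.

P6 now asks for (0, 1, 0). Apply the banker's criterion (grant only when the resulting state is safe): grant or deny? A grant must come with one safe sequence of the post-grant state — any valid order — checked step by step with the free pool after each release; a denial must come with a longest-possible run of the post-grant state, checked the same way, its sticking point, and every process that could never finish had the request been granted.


GRANT. The post-grant state is safe; one safe sequence: P1, P8, P2, P6, P3, P4.
Key observation: the grant leaves (2, 1, 1) free — enough for P1, whose release restarts the cascade.
Step-by-step check of the post-grant state:
  pool = (2, 1, 1)
  run P1 (needs (1, 0, 0), free (2, 1, 1)); after release of (0, 0, 3) the pool is (2, 1, 4)
  run P8 (needs (2, 1, 3), free (2, 1, 4)); after release of (1, 3, 2) the pool is (3, 4, 6)
  run P2 (needs (2, 0, 6), free (3, 4, 6)); after release of (0, 0, 3) the pool is (3, 4, 9)
  run P6 (needs (1, 1, 7), free (3, 4, 9)); after release of (0, 2, 1) the pool is (3, 6, 10)
  run P3 (needs (1, 3, 7), free (3, 6, 10)); after release of (1, 0, 0) the pool is (4, 6, 10)
  run P4 (needs (1, 0, 8), free (4, 6, 10)); after release of (0, 3, 1) the pool is (4, 9, 11)


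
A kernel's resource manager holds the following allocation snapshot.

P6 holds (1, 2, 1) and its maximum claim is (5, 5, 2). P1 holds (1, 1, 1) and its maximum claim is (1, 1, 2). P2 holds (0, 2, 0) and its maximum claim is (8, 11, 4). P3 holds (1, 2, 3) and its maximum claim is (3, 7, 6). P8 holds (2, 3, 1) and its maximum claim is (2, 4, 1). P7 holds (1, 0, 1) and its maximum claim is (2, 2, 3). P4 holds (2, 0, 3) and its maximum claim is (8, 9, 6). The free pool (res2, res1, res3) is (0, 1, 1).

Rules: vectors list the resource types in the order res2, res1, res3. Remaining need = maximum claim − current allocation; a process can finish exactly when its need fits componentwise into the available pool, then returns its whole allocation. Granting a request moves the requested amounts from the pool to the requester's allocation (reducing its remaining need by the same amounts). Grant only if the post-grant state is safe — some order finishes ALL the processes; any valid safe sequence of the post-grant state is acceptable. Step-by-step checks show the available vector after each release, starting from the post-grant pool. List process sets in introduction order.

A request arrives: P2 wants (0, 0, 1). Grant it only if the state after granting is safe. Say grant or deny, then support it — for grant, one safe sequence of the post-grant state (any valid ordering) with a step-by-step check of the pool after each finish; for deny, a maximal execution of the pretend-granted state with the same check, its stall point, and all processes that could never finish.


GRANT — the state after the grant stays safe, e.g. via P8, P1, P7, P6, P3, P4, P2.
Key observation: even at the reduced pool (0, 1, 0), P8 fits immediately, so safety survives the grant.
Verifying the post-grant state step by step:
  pool = (0, 1, 0)
  P8: need (0, 1, 0) fits (0, 1, 0); releases (2, 3, 1), pool now (2, 4, 1)
  P1: need (0, 0, 1) fits (2, 4, 1); releases (1, 1, 1), pool now (3, 5, 2)
  P7: need (1, 2, 2) fits (3, 5, 2); releases (1, 0, 1), pool now (4, 5, 3)
  P6: need (4, 3, 1) fits (4, 5, 3); releases (1, 2, 1), pool now (5, 7, 4)
  P3: need (2, 5, 3) fits (5, 7, 4); releases (1, 2, 3), pool now (6, 9, 7)
  P4: need (6, 9, 3) fits (6, 9, 7); releases (2, 0, 3), pool now (8, 9, 10)
  P2: need (8, 9, 3) fits (8, 9, 10); releases (0, 2, 1), pool now (8, 11, 11)
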